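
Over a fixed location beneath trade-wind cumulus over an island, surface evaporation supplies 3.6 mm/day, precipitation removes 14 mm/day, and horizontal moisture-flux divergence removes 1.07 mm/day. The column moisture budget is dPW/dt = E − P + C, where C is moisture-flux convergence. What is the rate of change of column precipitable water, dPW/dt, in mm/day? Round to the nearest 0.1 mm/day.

dPW/dt = E − P + C = 3.6 − 14 + (-1.07) = -11.5 mm/day.

dPW/dt ≈ -11.5 mm/day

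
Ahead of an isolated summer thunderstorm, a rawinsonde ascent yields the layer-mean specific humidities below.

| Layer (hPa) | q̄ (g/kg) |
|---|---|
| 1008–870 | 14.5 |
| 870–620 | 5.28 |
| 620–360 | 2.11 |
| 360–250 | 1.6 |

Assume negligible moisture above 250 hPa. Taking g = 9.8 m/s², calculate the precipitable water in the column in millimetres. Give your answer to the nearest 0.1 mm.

PW ≈ 41.3 mm

Precipitable water is the column-integrated vapour mass per unit area: PW = (1/g) Σ q̄ Δp, with q in kg/kg and Δp in Pa (1 kg/m² of water = 1 mm).
Layer 1008–870 hPa: Δp = 138 hPa = 13800 Pa, q̄ = 0.0145 kg/kg → 0.0145 × 13800 / 9.8 = 20.42 mm
Layer 870–620 hPa: Δp = 250 hPa = 25000 Pa, q̄ = 0.00528 kg/kg → 0.00528 × 25000 / 9.8 = 13.47 mm
Layer 620–360 hPa: Δp = 260 hPa = 26000 Pa, q̄ = 0.00211 kg/kg → 0.00211 × 26000 / 9.8 = 5.60 mm
Layer 360–250 hPa: Δp = 110 hPa = 11000 Pa, q̄ = 0.0016 kg/kg → 0.0016 × 11000 / 9.8 = 1.80 mm
PW = 20.42 + 13.47 + 5.60 + 1.80 = 41.29 ≈ 41.3 mm.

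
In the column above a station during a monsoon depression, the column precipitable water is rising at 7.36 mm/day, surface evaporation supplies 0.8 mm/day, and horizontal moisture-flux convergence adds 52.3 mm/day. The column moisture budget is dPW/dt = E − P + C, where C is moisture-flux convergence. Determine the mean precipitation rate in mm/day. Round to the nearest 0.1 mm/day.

P ≈ 45.7 mm/day

dPW/dt = +7.36 mm/day.
P = E + C − dPW/dt = 0.8 + (52.3) − (+7.36) = 45.7 mm/day.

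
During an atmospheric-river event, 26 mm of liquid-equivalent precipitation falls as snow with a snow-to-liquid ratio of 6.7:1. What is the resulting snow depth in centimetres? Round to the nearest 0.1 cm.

Snow depth = liquid × ratio = 26 mm × 6.7 = 174.2 mm = 17.4 cm.

snow depth ≈ 17.4 cm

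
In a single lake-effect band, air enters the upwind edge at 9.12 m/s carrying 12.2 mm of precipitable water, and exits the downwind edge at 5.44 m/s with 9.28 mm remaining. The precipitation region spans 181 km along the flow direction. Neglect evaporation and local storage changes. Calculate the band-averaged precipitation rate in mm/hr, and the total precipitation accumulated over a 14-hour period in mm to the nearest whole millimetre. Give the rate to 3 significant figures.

R ≈ 1.21 mm/hr; total ≈ 17 mm

Column moisture flux per unit crosswind length is F = V × PW.
Inflow: F_in = 9.12 × 12.2 = 111.264 mm·m/s
Outflow: F_out = 5.44 × 9.28 = 50.4832 mm·m/s
Steady-state rate R = (F_in − F_out)/L = (111.264 − 50.4832) / 181000 m = 3.358e-04 mm/s.
R = 3.358e-04 × 3600 = 1.21 mm/hr.
Over 14 h: total = 1.21 × 14 = 16.94 ≈ 17 mm.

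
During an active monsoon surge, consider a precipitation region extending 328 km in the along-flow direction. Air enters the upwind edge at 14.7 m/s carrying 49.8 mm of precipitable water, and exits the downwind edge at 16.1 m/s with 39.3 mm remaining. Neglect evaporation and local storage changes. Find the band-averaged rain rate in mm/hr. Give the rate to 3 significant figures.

R ≈ 1.09 mm/hr

Column moisture flux per unit crosswind length is F = V × PW.
Inflow: F_in = 14.7 × 49.8 = 732.06 mm·m/s
Outflow: F_out = 16.1 × 39.3 = 632.73 mm·m/s
Steady-state rate R = (F_in − F_out)/L = (732.06 − 632.73) / 328000 m = 3.028e-04 mm/s.
R = 3.028e-04 × 3600 = 1.09 mm/hr.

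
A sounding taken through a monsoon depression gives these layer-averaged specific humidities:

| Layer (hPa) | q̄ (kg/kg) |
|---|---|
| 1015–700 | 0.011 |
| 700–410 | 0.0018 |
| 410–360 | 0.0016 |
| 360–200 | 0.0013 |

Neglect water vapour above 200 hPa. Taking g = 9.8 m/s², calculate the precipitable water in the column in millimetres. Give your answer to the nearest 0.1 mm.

Precipitable water is the column-integrated vapour mass per unit area: PW = (1/g) Σ q̄ Δp, with q in kg/kg and Δp in Pa (1 kg/m² of water = 1 mm).
Layer 1015–700 hPa: Δp = 315 hPa = 31500 Pa, q̄ = 0.011 kg/kg → 0.011 × 31500 / 9.8 = 35.36 mm
Layer 700–410 hPa: Δp = 290 hPa = 29000 Pa, q̄ = 0.0018 kg/kg → 0.0018 × 29000 / 9.8 = 5.33 mm
Layer 410–360 hPa: Δp = 50 hPa = 5000 Pa, q̄ = 0.0016 kg/kg → 0.0016 × 5000 / 9.8 = 0.82 mm
Layer 360–200 hPa: Δp = 160 hPa = 16000 Pa, q̄ = 0.0013 kg/kg → 0.0013 × 16000 / 9.8 = 2.12 mm
PW = 35.36 + 5.33 + 0.82 + 2.12 = 43.63 ≈ 43.6 mm.

PW ≈ 43.6 mm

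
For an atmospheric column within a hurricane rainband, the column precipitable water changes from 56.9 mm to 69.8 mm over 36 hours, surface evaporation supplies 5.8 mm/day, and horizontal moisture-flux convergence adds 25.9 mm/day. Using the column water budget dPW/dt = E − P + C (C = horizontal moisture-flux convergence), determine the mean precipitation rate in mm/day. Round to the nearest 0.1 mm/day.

dPW/dt = (69.8 − 56.9) mm / (36/24 day) = +8.600 mm/day.
P = E + C − dPW/dt = 5.8 + (25.9) − (+8.600) = 23.1 mm/day.

P ≈ 23.1 mm/day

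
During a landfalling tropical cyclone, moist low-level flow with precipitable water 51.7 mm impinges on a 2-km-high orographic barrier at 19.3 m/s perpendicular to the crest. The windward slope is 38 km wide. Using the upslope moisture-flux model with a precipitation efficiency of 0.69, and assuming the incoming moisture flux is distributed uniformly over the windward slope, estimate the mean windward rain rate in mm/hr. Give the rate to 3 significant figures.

R ≈ 65.2 mm/hr

Incoming column moisture flux per unit ridge length: F = V × PW = 19.3 × 51.7 = 997.81 mm·m/s.
Spread over the 38 km slope with efficiency ε = 0.69: R = ε·F/W = 0.69 × 997.81 / 38000 m = 1.812e-02 mm/s.
R = 1.812e-02 × 3600 = 65.2 mm/hr.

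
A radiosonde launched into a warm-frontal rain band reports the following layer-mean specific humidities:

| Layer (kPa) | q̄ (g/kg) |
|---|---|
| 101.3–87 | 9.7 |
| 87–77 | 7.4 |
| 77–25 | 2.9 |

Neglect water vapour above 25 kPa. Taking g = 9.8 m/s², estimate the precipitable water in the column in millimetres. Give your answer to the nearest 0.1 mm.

PW ≈ 37.1 mm

Precipitable water is the column-integrated vapour mass per unit area: PW = (1/g) Σ q̄ Δp, with q in kg/kg and Δp in Pa (1 kg/m² of water = 1 mm).
Layer 101.3–87 kPa: Δp = 143 hPa = 14300 Pa, q̄ = 0.0097 kg/kg → 0.0097 × 14300 / 9.8 = 14.15 mm
Layer 87–77 kPa: Δp = 100 hPa = 10000 Pa, q̄ = 0.0074 kg/kg → 0.0074 × 10000 / 9.8 = 7.55 mm
Layer 77–25 kPa: Δp = 520 hPa = 52000 Pa, q̄ = 0.0029 kg/kg → 0.0029 × 52000 / 9.8 = 15.39 mm
PW = 14.15 + 7.55 + 15.39 = 37.09 ≈ 37.1 mm.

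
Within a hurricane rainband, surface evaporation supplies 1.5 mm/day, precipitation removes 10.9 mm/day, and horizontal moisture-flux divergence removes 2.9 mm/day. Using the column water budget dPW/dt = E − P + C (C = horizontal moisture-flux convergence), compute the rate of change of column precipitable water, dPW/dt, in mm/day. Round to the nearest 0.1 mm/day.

dPW/dt ≈ -12.3 mm/day

dPW/dt = E − P + C = 1.5 − 10.9 + (-2.9) = -12.3 mm/day.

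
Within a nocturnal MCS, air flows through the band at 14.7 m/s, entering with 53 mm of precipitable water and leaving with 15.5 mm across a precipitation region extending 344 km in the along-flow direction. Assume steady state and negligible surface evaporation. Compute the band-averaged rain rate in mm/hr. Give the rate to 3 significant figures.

R ≈ 5.77 mm/hr

Column moisture flux per unit crosswind length is F = V × PW.
Inflow: F_in = 14.7 × 53 = 779.1 mm·m/s
Outflow: F_out = 14.7 × 15.5 = 227.85 mm·m/s
Steady-state rate R = (F_in − F_out)/L = (779.1 − 227.85) / 344000 m = 1.602e-03 mm/s.
R = 1.602e-03 × 3600 = 5.77 mm/hr.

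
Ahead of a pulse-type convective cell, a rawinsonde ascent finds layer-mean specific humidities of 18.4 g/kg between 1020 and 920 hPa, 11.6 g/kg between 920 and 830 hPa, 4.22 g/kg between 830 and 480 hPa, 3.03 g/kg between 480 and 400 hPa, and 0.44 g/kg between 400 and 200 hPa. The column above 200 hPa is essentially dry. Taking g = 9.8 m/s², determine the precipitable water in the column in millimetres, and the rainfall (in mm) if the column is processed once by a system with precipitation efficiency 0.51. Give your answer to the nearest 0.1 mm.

Precipitable water is the column-integrated vapour mass per unit area: PW = (1/g) Σ q̄ Δp, with q in kg/kg and Δp in Pa (1 kg/m² of water = 1 mm).
Layer 1020–920 hPa: Δp = 100 hPa = 10000 Pa, q̄ = 0.0184 kg/kg → 0.0184 × 10000 / 9.8 = 18.78 mm
Layer 920–830 hPa: Δp = 90 hPa = 9000 Pa, q̄ = 0.0116 kg/kg → 0.0116 × 9000 / 9.8 = 10.65 mm
Layer 830–480 hPa: Δp = 350 hPa = 35000 Pa, q̄ = 0.00422 kg/kg → 0.00422 × 35000 / 9.8 = 15.07 mm
Layer 480–400 hPa: Δp = 80 hPa = 8000 Pa, q̄ = 0.00303 kg/kg → 0.00303 × 8000 / 9.8 = 2.47 mm
Layer 400–200 hPa: Δp = 200 hPa = 20000 Pa, q̄ = 0.00044 kg/kg → 0.00044 × 20000 / 9.8 = 0.90 mm
PW = 18.78 + 10.65 + 15.07 + 2.47 + 0.90 = 47.87 ≈ 47.9 mm.
Rainfall = ε × PW = 0.51 × 47.9 = 24.4 mm.

PW ≈ 47.9 mm; rainfall ≈ 24.4 mm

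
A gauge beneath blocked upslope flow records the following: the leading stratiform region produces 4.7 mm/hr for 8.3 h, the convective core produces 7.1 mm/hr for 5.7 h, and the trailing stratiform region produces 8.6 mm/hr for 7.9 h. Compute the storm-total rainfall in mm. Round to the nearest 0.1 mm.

total ≈ 147.4 mm

Total = Σ Rᵢ Δtᵢ = 4.7 × 8.3 + 7.1 × 5.7 + 8.6 × 7.9
      = 39.01 + 40.47 + 67.94 = 147.4 mm.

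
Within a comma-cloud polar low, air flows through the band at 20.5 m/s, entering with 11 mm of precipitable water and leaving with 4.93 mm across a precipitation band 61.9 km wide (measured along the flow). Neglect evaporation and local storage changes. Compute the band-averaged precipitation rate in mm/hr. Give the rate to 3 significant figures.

R ≈ 7.24 mm/hr

Column moisture flux per unit crosswind length is F = V × PW.
Inflow: F_in = 20.5 × 11 = 225.5 mm·m/s
Outflow: F_out = 20.5 × 4.93 = 101.065 mm·m/s
Steady-state rate R = (F_in − F_out)/L = (225.5 − 101.065) / 61900 m = 2.010e-03 mm/s.
R = 2.010e-03 × 3600 = 7.24 mm/hr.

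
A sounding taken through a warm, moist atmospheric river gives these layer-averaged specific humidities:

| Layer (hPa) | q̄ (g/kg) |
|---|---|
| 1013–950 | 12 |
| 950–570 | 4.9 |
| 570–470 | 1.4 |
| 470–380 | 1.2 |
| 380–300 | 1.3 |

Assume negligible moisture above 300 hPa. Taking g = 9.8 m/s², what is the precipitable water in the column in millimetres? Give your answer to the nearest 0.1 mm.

Precipitable water is the column-integrated vapour mass per unit area: PW = (1/g) Σ q̄ Δp, with q in kg/kg and Δp in Pa (1 kg/m² of water = 1 mm).
Layer 1013–950 hPa: Δp = 63 hPa = 6300 Pa, q̄ = 0.012 kg/kg → 0.012 × 6300 / 9.8 = 7.71 mm
Layer 950–570 hPa: Δp = 380 hPa = 38000 Pa, q̄ = 0.0049 kg/kg → 0.0049 × 38000 / 9.8 = 19.00 mm
Layer 570–470 hPa: Δp = 100 hPa = 10000 Pa, q̄ = 0.0014 kg/kg → 0.0014 × 10000 / 9.8 = 1.43 mm
Layer 470–380 hPa: Δp = 90 hPa = 9000 Pa, q̄ = 0.0012 kg/kg → 0.0012 × 9000 / 9.8 = 1.10 mm
Layer 380–300 hPa: Δp = 80 hPa = 8000 Pa, q̄ = 0.0013 kg/kg → 0.0013 × 8000 / 9.8 = 1.06 mm
PW = 7.71 + 19.00 + 1.43 + 1.10 + 1.06 = 30.30 ≈ 30.3 mm.

PW ≈ 30.3 mm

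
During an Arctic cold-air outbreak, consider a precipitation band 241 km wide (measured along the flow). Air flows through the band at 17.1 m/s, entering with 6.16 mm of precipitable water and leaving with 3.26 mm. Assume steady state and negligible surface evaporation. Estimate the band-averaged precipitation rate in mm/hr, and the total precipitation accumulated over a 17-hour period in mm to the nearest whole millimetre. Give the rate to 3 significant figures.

R ≈ 0.741 mm/hr; total ≈ 13 mm

Column moisture flux per unit crosswind length is F = V × PW.
Inflow: F_in = 17.1 × 6.16 = 105.336 mm·m/s
Outflow: F_out = 17.1 × 3.26 = 55.746 mm·m/s
Steady-state rate R = (F_in − F_out)/L = (105.336 − 55.746) / 241000 m = 2.058e-04 mm/s.
R = 2.058e-04 × 3600 = 0.741 mm/hr.
Over 17 h: total = 0.741 × 17 = 12.597 ≈ 13 mm.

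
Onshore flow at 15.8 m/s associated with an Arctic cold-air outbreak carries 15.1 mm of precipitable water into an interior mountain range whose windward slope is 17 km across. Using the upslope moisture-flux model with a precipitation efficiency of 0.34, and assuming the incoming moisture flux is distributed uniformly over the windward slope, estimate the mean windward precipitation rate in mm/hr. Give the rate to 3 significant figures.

R ≈ 17.2 mm/hr

Incoming column moisture flux per unit ridge length: F = V × PW = 15.8 × 15.1 = 238.58 mm·m/s.
Spread over the 17 km slope with efficiency ε = 0.34: R = ε·F/W = 0.34 × 238.58 / 17000 m = 4.772e-03 mm/s.
R = 4.772e-03 × 3600 = 17.2 mm/hr.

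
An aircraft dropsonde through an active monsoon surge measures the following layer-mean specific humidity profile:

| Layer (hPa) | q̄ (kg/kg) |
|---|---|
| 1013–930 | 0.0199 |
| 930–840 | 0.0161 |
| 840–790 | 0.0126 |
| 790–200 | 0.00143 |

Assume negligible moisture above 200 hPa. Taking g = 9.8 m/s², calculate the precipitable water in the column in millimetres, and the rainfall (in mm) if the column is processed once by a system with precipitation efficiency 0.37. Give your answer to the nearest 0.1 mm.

PW ≈ 46.7 mm; rainfall ≈ 17.3 mm

Precipitable water is the column-integrated vapour mass per unit area: PW = (1/g) Σ q̄ Δp, with q in kg/kg and Δp in Pa (1 kg/m² of water = 1 mm).
Layer 1013–930 hPa: Δp = 83 hPa = 8300 Pa, q̄ = 0.0199 kg/kg → 0.0199 × 8300 / 9.8 = 16.85 mm
Layer 930–840 hPa: Δp = 90 hPa = 9000 Pa, q̄ = 0.0161 kg/kg → 0.0161 × 9000 / 9.8 = 14.79 mm
Layer 840–790 hPa: Δp = 50 hPa = 5000 Pa, q̄ = 0.0126 kg/kg → 0.0126 × 5000 / 9.8 = 6.43 mm
Layer 790–200 hPa: Δp = 590 hPa = 59000 Pa, q̄ = 0.00143 kg/kg → 0.00143 × 59000 / 9.8 = 8.61 mm
PW = 16.85 + 14.79 + 6.43 + 8.61 = 46.68 ≈ 46.7 mm.
Rainfall = ε × PW = 0.37 × 46.7 = 17.3 mm.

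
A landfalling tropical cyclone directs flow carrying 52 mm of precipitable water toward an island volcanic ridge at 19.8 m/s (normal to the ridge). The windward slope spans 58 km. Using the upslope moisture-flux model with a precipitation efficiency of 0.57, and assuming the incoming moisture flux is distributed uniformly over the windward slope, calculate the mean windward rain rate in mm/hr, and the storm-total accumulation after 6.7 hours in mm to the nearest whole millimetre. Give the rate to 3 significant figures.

R ≈ 36.4 mm/hr; total ≈ 244 mm

Incoming column moisture flux per unit ridge length: F = V × PW = 19.8 × 52 = 1029.6 mm·m/s.
Spread over the 58 km slope with efficiency ε = 0.57: R = ε·F/W = 0.57 × 1029.6 / 58000 m = 1.012e-02 mm/s.
R = 1.012e-02 × 3600 = 36.4 mm/hr.
Over 6.7 h: total = 36.4 × 6.7 = 243.88 ≈ 244 mm.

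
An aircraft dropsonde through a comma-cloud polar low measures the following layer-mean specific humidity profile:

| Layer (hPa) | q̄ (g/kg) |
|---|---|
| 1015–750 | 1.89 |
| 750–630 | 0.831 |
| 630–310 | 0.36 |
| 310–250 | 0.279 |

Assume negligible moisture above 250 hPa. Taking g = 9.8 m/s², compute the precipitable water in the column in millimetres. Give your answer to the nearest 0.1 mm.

PW ≈ 7.5 mm

Precipitable water is the column-integrated vapour mass per unit area: PW = (1/g) Σ q̄ Δp, with q in kg/kg and Δp in Pa (1 kg/m² of water = 1 mm).
Layer 1015–750 hPa: Δp = 265 hPa = 26500 Pa, q̄ = 0.00189 kg/kg → 0.00189 × 26500 / 9.8 = 5.11 mm
Layer 750–630 hPa: Δp = 120 hPa = 12000 Pa, q̄ = 0.000831 kg/kg → 0.000831 × 12000 / 9.8 = 1.02 mm
Layer 630–310 hPa: Δp = 320 hPa = 32000 Pa, q̄ = 0.00036 kg/kg → 0.00036 × 32000 / 9.8 = 1.18 mm
Layer 310–250 hPa: Δp = 60 hPa = 6000 Pa, q̄ = 0.000279 kg/kg → 0.000279 × 6000 / 9.8 = 0.17 mm
PW = 5.11 + 1.02 + 1.18 + 0.17 = 7.48 ≈ 7.5 mm.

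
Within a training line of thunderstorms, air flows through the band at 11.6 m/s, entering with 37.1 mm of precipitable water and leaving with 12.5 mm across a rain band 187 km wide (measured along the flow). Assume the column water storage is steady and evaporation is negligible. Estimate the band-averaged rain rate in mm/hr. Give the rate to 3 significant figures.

Column moisture flux per unit crosswind length is F = V × PW.
Inflow: F_in = 11.6 × 37.1 = 430.36 mm·m/s
Outflow: F_out = 11.6 × 12.5 = 145 mm·m/s
Steady-state rate R = (F_in − F_out)/L = (430.36 − 145) / 187000 m = 1.526e-03 mm/s.
R = 1.526e-03 × 3600 = 5.49 mm/hr.

R ≈ 5.49 mm/hr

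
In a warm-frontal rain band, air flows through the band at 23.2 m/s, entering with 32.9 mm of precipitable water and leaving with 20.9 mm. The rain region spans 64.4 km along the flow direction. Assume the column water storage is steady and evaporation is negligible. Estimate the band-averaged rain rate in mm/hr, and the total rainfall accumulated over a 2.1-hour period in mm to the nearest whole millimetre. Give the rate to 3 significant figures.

R ≈ 15.6 mm/hr; total ≈ 33 mm

Column moisture flux per unit crosswind length is F = V × PW.
Inflow: F_in = 23.2 × 32.9 = 763.28 mm·m/s
Outflow: F_out = 23.2 × 20.9 = 484.88 mm·m/s
Steady-state rate R = (F_in − F_out)/L = (763.28 − 484.88) / 64400 m = 4.323e-03 mm/s.
R = 4.323e-03 × 3600 = 15.6 mm/hr.
Over 2.1 h: total = 15.6 × 2.1 = 32.76 ≈ 33 mm.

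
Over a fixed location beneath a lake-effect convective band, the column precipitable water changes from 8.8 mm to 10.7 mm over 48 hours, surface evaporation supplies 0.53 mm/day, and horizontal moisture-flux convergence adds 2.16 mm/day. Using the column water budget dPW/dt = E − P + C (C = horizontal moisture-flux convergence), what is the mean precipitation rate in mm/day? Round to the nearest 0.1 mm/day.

P ≈ 1.7 mm/day

dPW/dt = (10.7 − 8.8) mm / (48/24 day) = +0.950 mm/day.
P = E + C − dPW/dt = 0.53 + (2.16) − (+0.950) = 1.7 mm/day.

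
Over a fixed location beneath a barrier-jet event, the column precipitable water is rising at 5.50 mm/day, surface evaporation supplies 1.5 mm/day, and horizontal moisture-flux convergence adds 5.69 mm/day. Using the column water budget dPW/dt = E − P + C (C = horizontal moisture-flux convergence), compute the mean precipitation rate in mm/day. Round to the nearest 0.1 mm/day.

dPW/dt = +5.50 mm/day.
P = E + C − dPW/dt = 1.5 + (5.69) − (+5.50) = 1.7 mm/day.

P ≈ 1.7 mm/day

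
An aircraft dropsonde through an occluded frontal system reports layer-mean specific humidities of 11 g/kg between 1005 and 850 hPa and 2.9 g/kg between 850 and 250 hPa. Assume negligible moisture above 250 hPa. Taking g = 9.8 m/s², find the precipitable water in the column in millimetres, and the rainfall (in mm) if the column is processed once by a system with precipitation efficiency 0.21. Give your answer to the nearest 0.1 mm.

PW ≈ 35.2 mm; rainfall ≈ 7.4 mm

Precipitable water is the column-integrated vapour mass per unit area: PW = (1/g) Σ q̄ Δp, with q in kg/kg and Δp in Pa (1 kg/m² of water = 1 mm).
Layer 1005–850 hPa: Δp = 155 hPa = 15500 Pa, q̄ = 0.011 kg/kg → 0.011 × 15500 / 9.8 = 17.40 mm
Layer 850–250 hPa: Δp = 600 hPa = 60000 Pa, q̄ = 0.0029 kg/kg → 0.0029 × 60000 / 9.8 = 17.76 mm
PW = 17.40 + 17.76 = 35.16 ≈ 35.2 mm.
Rainfall = ε × PW = 0.21 × 35.2 = 7.4 mm.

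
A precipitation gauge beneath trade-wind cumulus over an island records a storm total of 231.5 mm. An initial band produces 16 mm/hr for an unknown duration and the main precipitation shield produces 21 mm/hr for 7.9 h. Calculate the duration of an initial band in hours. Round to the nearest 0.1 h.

duration ≈ 4.1 h

Known phases: 21 × 7.9 = 165.9 mm.
Remaining depth = 231.5 − 165.9 = 65.6 mm.
Duration = 65.6 / 16 = 4.1 h.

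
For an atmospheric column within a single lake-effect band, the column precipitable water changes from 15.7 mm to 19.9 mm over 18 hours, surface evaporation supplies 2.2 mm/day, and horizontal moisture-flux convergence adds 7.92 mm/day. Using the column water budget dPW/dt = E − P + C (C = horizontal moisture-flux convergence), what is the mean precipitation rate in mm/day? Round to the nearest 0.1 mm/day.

dPW/dt = (19.9 − 15.7) mm / (18/24 day) = +5.600 mm/day.
P = E + C − dPW/dt = 2.2 + (7.92) − (+5.600) = 4.5 mm/day.

P ≈ 4.5 mm/day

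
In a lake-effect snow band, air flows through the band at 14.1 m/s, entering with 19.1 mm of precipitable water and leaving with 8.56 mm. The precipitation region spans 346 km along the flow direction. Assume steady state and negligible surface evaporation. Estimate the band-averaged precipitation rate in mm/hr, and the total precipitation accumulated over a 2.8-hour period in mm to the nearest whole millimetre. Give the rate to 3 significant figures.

R ≈ 1.55 mm/hr; total ≈ 4 mm

Column moisture flux per unit crosswind length is F = V × PW.
Inflow: F_in = 14.1 × 19.1 = 269.31 mm·m/s
Outflow: F_out = 14.1 × 8.56 = 120.696 mm·m/s
Steady-state rate R = (F_in − F_out)/L = (269.31 − 120.696) / 346000 m = 4.295e-04 mm/s.
R = 4.295e-04 × 3600 = 1.55 mm/hr.
Over 2.8 h: total = 1.55 × 2.8 = 4.34 ≈ 4 mm.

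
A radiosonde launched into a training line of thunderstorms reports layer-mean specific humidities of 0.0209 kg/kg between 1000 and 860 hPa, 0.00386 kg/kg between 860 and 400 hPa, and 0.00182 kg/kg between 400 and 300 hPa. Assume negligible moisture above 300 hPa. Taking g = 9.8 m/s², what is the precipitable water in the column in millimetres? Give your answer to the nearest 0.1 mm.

Precipitable water is the column-integrated vapour mass per unit area: PW = (1/g) Σ q̄ Δp, with q in kg/kg and Δp in Pa (1 kg/m² of water = 1 mm).
Layer 1000–860 hPa: Δp = 140 hPa = 14000 Pa, q̄ = 0.0209 kg/kg → 0.0209 × 14000 / 9.8 = 29.86 mm
Layer 860–400 hPa: Δp = 460 hPa = 46000 Pa, q̄ = 0.00386 kg/kg → 0.00386 × 46000 / 9.8 = 18.12 mm
Layer 400–300 hPa: Δp = 100 hPa = 10000 Pa, q̄ = 0.00182 kg/kg → 0.00182 × 10000 / 9.8 = 1.86 mm
PW = 29.86 + 18.12 + 1.86 = 49.84 ≈ 49.8 mm.

PW ≈ 49.8 mm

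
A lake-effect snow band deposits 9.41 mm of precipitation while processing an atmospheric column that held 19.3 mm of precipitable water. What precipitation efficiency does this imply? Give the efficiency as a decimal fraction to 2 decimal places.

ε ≈ 0.49

ε = precipitation / PW = 9.41 / 19.3 = 0.49.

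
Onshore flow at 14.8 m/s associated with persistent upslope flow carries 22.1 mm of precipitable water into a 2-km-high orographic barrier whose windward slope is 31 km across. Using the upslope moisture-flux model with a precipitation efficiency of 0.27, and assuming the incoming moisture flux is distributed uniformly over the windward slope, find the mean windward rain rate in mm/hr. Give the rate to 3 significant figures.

R ≈ 10.3 mm/hr

Incoming column moisture flux per unit ridge length: F = V × PW = 14.8 × 22.1 = 327.08 mm·m/s.
Spread over the 31 km slope with efficiency ε = 0.27: R = ε·F/W = 0.27 × 327.08 / 31000 m = 2.849e-03 mm/s.
R = 2.849e-03 × 3600 = 10.3 mm/hr.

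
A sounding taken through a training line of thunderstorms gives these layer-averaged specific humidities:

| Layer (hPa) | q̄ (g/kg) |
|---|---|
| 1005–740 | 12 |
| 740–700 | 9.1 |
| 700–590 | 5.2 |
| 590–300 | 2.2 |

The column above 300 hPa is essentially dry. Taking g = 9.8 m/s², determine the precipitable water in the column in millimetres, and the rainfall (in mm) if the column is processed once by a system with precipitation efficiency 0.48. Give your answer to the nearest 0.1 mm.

PW ≈ 48.5 mm; rainfall ≈ 23.3 mm

Precipitable water is the column-integrated vapour mass per unit area: PW = (1/g) Σ q̄ Δp, with q in kg/kg and Δp in Pa (1 kg/m² of water = 1 mm).
Layer 1005–740 hPa: Δp = 265 hPa = 26500 Pa, q̄ = 0.012 kg/kg → 0.012 × 26500 / 9.8 = 32.45 mm
Layer 740–700 hPa: Δp = 40 hPa = 4000 Pa, q̄ = 0.0091 kg/kg → 0.0091 × 4000 / 9.8 = 3.71 mm
Layer 700–590 hPa: Δp = 110 hPa = 11000 Pa, q̄ = 0.0052 kg/kg → 0.0052 × 11000 / 9.8 = 5.84 mm
Layer 590–300 hPa: Δp = 290 hPa = 29000 Pa, q̄ = 0.0022 kg/kg → 0.0022 × 29000 / 9.8 = 6.51 mm
PW = 32.45 + 3.71 + 5.84 + 6.51 = 48.51 ≈ 48.5 mm.
Rainfall = ε × PW = 0.48 × 48.5 = 23.3 mm.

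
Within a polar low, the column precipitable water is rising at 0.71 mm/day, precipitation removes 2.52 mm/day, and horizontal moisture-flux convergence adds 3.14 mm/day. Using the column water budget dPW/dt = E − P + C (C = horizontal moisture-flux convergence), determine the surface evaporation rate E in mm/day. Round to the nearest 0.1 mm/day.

dPW/dt = +0.71 mm/day.
E = dPW/dt + P − C = (+0.71) + 2.52 − (3.14) = 0.1 mm/day.

E ≈ 0.1 mm/day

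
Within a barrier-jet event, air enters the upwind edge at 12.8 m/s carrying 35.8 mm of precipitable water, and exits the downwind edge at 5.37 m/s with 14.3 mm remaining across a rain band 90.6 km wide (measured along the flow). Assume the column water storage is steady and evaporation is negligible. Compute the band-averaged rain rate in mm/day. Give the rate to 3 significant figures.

R ≈ 364 mm/day

Column moisture flux per unit crosswind length is F = V × PW.
Inflow: F_in = 12.8 × 35.8 = 458.24 mm·m/s
Outflow: F_out = 5.37 × 14.3 = 76.791 mm·m/s
Steady-state rate R = (F_in − F_out)/L = (458.24 − 76.791) / 90600 m = 4.210e-03 mm/s.
R = 4.210e-03 × 3600 × 24 = 364 mm/day.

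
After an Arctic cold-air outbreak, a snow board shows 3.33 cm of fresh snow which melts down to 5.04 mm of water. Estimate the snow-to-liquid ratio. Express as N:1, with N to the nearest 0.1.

ratio ≈ 6.6

Ratio = snow depth / SWE = 33.3 mm / 5.04 mm = 6.6, i.e. 6.6:1.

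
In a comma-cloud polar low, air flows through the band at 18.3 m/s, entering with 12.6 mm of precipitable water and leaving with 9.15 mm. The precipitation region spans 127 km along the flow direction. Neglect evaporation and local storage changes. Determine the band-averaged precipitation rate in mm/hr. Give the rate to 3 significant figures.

Column moisture flux per unit crosswind length is F = V × PW.
Inflow: F_in = 18.3 × 12.6 = 230.58 mm·m/s
Outflow: F_out = 18.3 × 9.15 = 167.445 mm·m/s
Steady-state rate R = (F_in − F_out)/L = (230.58 − 167.445) / 127000 m = 4.971e-04 mm/s.
R = 4.971e-04 × 3600 = 1.79 mm/hr.

R ≈ 1.79 mm/hr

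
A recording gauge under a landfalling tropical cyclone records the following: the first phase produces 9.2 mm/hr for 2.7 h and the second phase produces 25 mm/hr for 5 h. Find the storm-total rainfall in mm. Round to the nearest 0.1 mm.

Total = Σ Rᵢ Δtᵢ = 9.2 × 2.7 + 25 × 5
      = 24.84 + 125 = 149.8 mm.

total ≈ 149.8 mm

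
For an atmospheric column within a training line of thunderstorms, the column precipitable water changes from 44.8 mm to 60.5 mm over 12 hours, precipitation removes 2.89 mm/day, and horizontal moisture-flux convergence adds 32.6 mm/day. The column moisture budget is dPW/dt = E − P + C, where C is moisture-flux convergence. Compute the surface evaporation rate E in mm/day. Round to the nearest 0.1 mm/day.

E ≈ 1.7 mm/day

dPW/dt = (60.5 − 44.8) mm / (12/24 day) = +31.400 mm/day.
E = dPW/dt + P − C = (+31.400) + 2.89 − (32.6) = 1.7 mm/day.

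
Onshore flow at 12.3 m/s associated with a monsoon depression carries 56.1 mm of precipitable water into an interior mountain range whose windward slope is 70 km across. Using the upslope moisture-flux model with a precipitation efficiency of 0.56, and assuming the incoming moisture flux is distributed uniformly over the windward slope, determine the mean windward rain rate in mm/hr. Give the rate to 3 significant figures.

R ≈ 19.9 mm/hr

Incoming column moisture flux per unit ridge length: F = V × PW = 12.3 × 56.1 = 690.03 mm·m/s.
Spread over the 70 km slope with efficiency ε = 0.56: R = ε·F/W = 0.56 × 690.03 / 70000 m = 5.520e-03 mm/s.
R = 5.520e-03 × 3600 = 19.9 mm/hr.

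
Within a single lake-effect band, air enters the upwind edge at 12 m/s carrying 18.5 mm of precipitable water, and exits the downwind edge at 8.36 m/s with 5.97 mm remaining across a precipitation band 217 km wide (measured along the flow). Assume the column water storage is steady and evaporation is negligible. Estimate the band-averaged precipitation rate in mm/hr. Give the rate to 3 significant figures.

R ≈ 2.85 mm/hr

Column moisture flux per unit crosswind length is F = V × PW.
Inflow: F_in = 12 × 18.5 = 222 mm·m/s
Outflow: F_out = 8.36 × 5.97 = 49.9092 mm·m/s
Steady-state rate R = (F_in − F_out)/L = (222 − 49.9092) / 217000 m = 7.930e-04 mm/s.
R = 7.930e-04 × 3600 = 2.85 mm/hr.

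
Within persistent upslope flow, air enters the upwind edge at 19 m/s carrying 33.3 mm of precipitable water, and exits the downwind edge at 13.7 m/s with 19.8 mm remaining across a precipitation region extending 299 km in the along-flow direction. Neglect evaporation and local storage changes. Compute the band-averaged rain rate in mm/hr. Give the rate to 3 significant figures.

Column moisture flux per unit crosswind length is F = V × PW.
Inflow: F_in = 19 × 33.3 = 632.7 mm·m/s
Outflow: F_out = 13.7 × 19.8 = 271.26 mm·m/s
Steady-state rate R = (F_in − F_out)/L = (632.7 − 271.26) / 299000 m = 1.209e-03 mm/s.
R = 1.209e-03 × 3600 = 4.35 mm/hr.

R ≈ 4.35 mm/hr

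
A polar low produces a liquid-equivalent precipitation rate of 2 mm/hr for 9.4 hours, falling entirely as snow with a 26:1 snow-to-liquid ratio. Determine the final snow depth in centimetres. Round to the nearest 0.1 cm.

Liquid-equivalent depth = 2 × 9.4 = 18.8 mm.
Snow depth = 18.8 mm × 26 = 488.8 mm = 48.9 cm.

snow depth ≈ 48.9 cm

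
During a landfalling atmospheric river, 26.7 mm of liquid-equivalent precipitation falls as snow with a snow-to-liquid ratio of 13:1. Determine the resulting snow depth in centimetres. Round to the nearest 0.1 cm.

snow depth ≈ 34.7 cm

Snow depth = liquid × ratio = 26.7 mm × 13 = 347.1 mm = 34.7 cm.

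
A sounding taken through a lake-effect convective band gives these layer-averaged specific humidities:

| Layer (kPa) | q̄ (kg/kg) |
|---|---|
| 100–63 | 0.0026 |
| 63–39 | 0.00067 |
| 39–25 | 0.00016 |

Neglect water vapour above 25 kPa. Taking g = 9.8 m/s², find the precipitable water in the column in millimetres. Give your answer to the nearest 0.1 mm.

Precipitable water is the column-integrated vapour mass per unit area: PW = (1/g) Σ q̄ Δp, with q in kg/kg and Δp in Pa (1 kg/m² of water = 1 mm).
Layer 100–63 kPa: Δp = 370 hPa = 37000 Pa, q̄ = 0.0026 kg/kg → 0.0026 × 37000 / 9.8 = 9.82 mm
Layer 63–39 kPa: Δp = 240 hPa = 24000 Pa, q̄ = 0.00067 kg/kg → 0.00067 × 24000 / 9.8 = 1.64 mm
Layer 39–25 kPa: Δp = 140 hPa = 14000 Pa, q̄ = 0.00016 kg/kg → 0.00016 × 14000 / 9.8 = 0.23 mm
PW = 9.82 + 1.64 + 0.23 = 11.69 ≈ 11.7 mm.

PW ≈ 11.7 mm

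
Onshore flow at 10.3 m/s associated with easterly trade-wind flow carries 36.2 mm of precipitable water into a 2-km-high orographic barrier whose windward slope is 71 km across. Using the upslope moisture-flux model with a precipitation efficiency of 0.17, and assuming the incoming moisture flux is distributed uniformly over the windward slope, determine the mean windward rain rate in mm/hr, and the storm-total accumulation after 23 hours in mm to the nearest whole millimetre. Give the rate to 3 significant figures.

Incoming column moisture flux per unit ridge length: F = V × PW = 10.3 × 36.2 = 372.86 mm·m/s.
Spread over the 71 km slope with efficiency ε = 0.17: R = ε·F/W = 0.17 × 372.86 / 71000 m = 8.928e-04 mm/s.
R = 8.928e-04 × 3600 = 3.21 mm/hr.
Over 23 h: total = 3.21 × 23 = 73.83 ≈ 74 mm.

R ≈ 3.21 mm/hr; total ≈ 74 mm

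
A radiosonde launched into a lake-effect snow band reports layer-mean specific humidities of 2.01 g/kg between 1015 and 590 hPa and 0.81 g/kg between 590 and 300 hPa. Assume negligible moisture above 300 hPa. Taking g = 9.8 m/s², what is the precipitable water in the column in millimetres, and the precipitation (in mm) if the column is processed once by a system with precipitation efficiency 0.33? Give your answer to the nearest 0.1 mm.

Precipitable water is the column-integrated vapour mass per unit area: PW = (1/g) Σ q̄ Δp, with q in kg/kg and Δp in Pa (1 kg/m² of water = 1 mm).
Layer 1015–590 hPa: Δp = 425 hPa = 42500 Pa, q̄ = 0.00201 kg/kg → 0.00201 × 42500 / 9.8 = 8.72 mm
Layer 590–300 hPa: Δp = 290 hPa = 29000 Pa, q̄ = 0.00081 kg/kg → 0.00081 × 29000 / 9.8 = 2.40 mm
PW = 8.72 + 2.40 = 11.12 ≈ 11.1 mm.
Precipitation = ε × PW = 0.33 × 11.1 = 3.7 mm.

PW ≈ 11.1 mm; precipitation ≈ 3.7 mm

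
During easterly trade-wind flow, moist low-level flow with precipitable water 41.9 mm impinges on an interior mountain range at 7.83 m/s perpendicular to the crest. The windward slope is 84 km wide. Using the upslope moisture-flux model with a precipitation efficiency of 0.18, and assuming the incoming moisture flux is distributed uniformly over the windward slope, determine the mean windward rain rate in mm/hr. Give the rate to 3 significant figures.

Incoming column moisture flux per unit ridge length: F = V × PW = 7.83 × 41.9 = 328.077 mm·m/s.
Spread over the 84 km slope with efficiency ε = 0.18: R = ε·F/W = 0.18 × 328.077 / 84000 m = 7.030e-04 mm/s.
R = 7.030e-04 × 3600 = 2.53 mm/hr.

R ≈ 2.53 mm/hr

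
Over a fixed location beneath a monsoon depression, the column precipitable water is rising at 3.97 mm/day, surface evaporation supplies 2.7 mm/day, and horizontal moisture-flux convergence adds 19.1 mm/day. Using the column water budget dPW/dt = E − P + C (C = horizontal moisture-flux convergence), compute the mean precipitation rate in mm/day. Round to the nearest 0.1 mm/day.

dPW/dt = +3.97 mm/day.
P = E + C − dPW/dt = 2.7 + (19.1) − (+3.97) = 17.8 mm/day.

P ≈ 17.8 mm/day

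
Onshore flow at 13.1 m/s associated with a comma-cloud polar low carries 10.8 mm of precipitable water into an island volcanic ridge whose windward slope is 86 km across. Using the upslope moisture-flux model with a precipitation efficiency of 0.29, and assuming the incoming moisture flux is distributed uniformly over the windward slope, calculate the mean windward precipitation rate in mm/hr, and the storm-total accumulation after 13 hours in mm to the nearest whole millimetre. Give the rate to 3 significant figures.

R ≈ 1.72 mm/hr; total ≈ 22 mm

Incoming column moisture flux per unit ridge length: F = V × PW = 13.1 × 10.8 = 141.48 mm·m/s.
Spread over the 86 km slope with efficiency ε = 0.29: R = ε·F/W = 0.29 × 141.48 / 86000 m = 4.771e-04 mm/s.
R = 4.771e-04 × 3600 = 1.72 mm/hr.
Over 13 h: total = 1.72 × 13 = 22.36 ≈ 22 mm.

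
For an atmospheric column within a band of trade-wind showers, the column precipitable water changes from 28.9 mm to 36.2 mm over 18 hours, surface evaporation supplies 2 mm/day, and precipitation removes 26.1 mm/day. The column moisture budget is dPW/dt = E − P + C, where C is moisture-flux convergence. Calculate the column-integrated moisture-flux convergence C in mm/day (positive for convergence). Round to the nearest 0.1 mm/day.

C ≈ 33.8 mm/day

dPW/dt = (36.2 − 28.9) mm / (18/24 day) = +9.733 mm/day.
C = dPW/dt − E + P = (+9.733) − 2 + 26.1 = 33.8 mm/day.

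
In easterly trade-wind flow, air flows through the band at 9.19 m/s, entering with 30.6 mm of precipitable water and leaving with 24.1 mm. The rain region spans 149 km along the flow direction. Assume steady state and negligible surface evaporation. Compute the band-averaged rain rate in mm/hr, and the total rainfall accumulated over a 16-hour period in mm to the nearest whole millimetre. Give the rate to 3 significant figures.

R ≈ 1.44 mm/hr; total ≈ 23 mm

Column moisture flux per unit crosswind length is F = V × PW.
Inflow: F_in = 9.19 × 30.6 = 281.214 mm·m/s
Outflow: F_out = 9.19 × 24.1 = 221.479 mm·m/s
Steady-state rate R = (F_in − F_out)/L = (281.214 − 221.479) / 149000 m = 4.009e-04 mm/s.
R = 4.009e-04 × 3600 = 1.44 mm/hr.
Over 16 h: total = 1.44 × 16 = 23.04 ≈ 23 mm.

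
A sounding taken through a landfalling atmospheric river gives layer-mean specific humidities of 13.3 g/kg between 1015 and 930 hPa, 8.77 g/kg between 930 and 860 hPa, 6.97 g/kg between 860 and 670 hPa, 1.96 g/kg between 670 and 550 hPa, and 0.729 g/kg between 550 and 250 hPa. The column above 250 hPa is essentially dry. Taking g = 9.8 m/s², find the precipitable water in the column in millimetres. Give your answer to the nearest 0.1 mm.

PW ≈ 35.9 mm

Precipitable water is the column-integrated vapour mass per unit area: PW = (1/g) Σ q̄ Δp, with q in kg/kg and Δp in Pa (1 kg/m² of water = 1 mm).
Layer 1015–930 hPa: Δp = 85 hPa = 8500 Pa, q̄ = 0.0133 kg/kg → 0.0133 × 8500 / 9.8 = 11.54 mm
Layer 930–860 hPa: Δp = 70 hPa = 7000 Pa, q̄ = 0.00877 kg/kg → 0.00877 × 7000 / 9.8 = 6.26 mm
Layer 860–670 hPa: Δp = 190 hPa = 19000 Pa, q̄ = 0.00697 kg/kg → 0.00697 × 19000 / 9.8 = 13.51 mm
Layer 670–550 hPa: Δp = 120 hPa = 12000 Pa, q̄ = 0.00196 kg/kg → 0.00196 × 12000 / 9.8 = 2.40 mm
Layer 550–250 hPa: Δp = 300 hPa = 30000 Pa, q̄ = 0.000729 kg/kg → 0.000729 × 30000 / 9.8 = 2.23 mm
PW = 11.54 + 6.26 + 13.51 + 2.40 + 2.23 = 35.94 ≈ 35.9 mm.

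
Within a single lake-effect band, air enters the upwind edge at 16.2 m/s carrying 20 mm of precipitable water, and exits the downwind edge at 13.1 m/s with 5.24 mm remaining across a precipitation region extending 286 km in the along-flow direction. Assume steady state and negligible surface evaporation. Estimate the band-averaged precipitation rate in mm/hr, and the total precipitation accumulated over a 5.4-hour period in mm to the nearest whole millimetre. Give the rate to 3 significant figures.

R ≈ 3.21 mm/hr; total ≈ 17 mm

Column moisture flux per unit crosswind length is F = V × PW.
Inflow: F_in = 16.2 × 20 = 324 mm·m/s
Outflow: F_out = 13.1 × 5.24 = 68.644 mm·m/s
Steady-state rate R = (F_in − F_out)/L = (324 − 68.644) / 286000 m = 8.929e-04 mm/s.
R = 8.929e-04 × 3600 = 3.21 mm/hr.
Over 5.4 h: total = 3.21 × 5.4 = 17.334 ≈ 17 mm.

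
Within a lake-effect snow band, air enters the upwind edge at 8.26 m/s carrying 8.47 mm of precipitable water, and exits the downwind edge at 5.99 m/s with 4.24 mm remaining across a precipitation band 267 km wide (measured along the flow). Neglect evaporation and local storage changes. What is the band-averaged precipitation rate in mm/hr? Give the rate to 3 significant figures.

R ≈ 0.601 mm/hr

Column moisture flux per unit crosswind length is F = V × PW.
Inflow: F_in = 8.26 × 8.47 = 69.9622 mm·m/s
Outflow: F_out = 5.99 × 4.24 = 25.3976 mm·m/s
Steady-state rate R = (F_in − F_out)/L = (69.9622 − 25.3976) / 267000 m = 1.669e-04 mm/s.
R = 1.669e-04 × 3600 = 0.601 mm/hr.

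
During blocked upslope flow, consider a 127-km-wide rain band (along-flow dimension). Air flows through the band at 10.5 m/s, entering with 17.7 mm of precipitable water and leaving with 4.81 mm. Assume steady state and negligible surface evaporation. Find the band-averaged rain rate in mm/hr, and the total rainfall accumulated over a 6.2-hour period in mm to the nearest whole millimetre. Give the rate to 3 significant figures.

Column moisture flux per unit crosswind length is F = V × PW.
Inflow: F_in = 10.5 × 17.7 = 185.85 mm·m/s
Outflow: F_out = 10.5 × 4.81 = 50.505 mm·m/s
Steady-state rate R = (F_in − F_out)/L = (185.85 − 50.505) / 127000 m = 1.066e-03 mm/s.
R = 1.066e-03 × 3600 = 3.84 mm/hr.
Over 6.2 h: total = 3.84 × 6.2 = 23.808 ≈ 24 mm.

R ≈ 3.84 mm/hr; total ≈ 24 mm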